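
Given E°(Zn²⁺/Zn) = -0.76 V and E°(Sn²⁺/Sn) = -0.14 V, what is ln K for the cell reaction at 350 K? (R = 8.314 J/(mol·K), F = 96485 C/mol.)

ln K = 41.1

E°_cell = -0.14 − (-0.76) = 0.62 V, with n = 2 electrons transferred.
At equilibrium E = 0, so the Nernst equation gives ln K = nFE°/RT = (2)(96485)(0.62)/((8.314)(350)) = 41.12.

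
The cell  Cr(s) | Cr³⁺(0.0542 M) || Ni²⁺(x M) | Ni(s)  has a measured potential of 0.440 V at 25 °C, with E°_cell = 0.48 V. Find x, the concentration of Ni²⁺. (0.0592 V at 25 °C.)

From the Nernst equation, log Q = n(E° − E)/0.0592 = 6(0.48 − 0.440)/0.0592 = 4.054, so Q = 1.13 × 10^4.
With Q = [Cr³⁺]^2/[Ni²⁺]^3 and the known concentrations, [Ni²⁺]^3 in the denominator gives [Ni²⁺] = 0.0064 M.

0.0064 M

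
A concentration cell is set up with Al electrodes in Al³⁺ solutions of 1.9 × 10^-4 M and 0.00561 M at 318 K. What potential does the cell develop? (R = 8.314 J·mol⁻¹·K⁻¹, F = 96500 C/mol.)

0.031 V

Both half-cells are Al³⁺/Al, so E°_cell = 0. The concentrated side is the cathode; the cell reaction moves Al³⁺ from high to low concentration with n = 3.
Q = [Al³⁺]_dilute/[Al³⁺]_conc = 1.9 × 10^-4/0.00561 = 0.0339.
E = 0 − (RT/nF) ln Q = −((8.314×318)/(3×96500))(-3.385) = 0.0309 V.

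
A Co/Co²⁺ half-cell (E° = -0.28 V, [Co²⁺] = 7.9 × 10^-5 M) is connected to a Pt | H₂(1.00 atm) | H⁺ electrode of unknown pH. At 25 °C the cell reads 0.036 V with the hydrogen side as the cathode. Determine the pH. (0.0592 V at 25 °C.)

pH = 6.17

E°_cell = 0.28 V and n = 2.
log Q = n(E° − E)/0.0592 = 2×(0.28 − 0.036)/0.0592 = 8.243.
With Q = [Co²⁺]·P(H₂) / [H⁺]^2, solving for [H⁺] gives log[H⁺] = -6.173, so pH = 6.17.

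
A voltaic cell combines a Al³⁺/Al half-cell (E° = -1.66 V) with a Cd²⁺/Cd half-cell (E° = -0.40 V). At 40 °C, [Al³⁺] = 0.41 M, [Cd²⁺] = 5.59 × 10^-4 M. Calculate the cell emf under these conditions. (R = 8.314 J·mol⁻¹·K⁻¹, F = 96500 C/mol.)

The Cd²⁺/Cd couple has the higher reduction potential and acts as the cathode, so E°_cell = -0.40 − (-1.66) = 1.26 V.
Balancing electrons gives n = 6; the reaction quotient is Q = [Al³⁺]^2/[Cd²⁺]^3 = 9.62 × 10^8.
E = E° − (RT/nF) ln Q = 1.26 − (8.314×313)/(6×96500) × (20.685) = 1.260 − 0.093 = 1.167 V.

1.17 V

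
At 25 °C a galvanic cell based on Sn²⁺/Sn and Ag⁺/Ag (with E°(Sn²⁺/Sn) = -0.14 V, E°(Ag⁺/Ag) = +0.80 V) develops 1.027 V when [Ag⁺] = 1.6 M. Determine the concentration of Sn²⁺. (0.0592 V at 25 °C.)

From the Nernst equation, log Q = n(E° − E)/0.0592 = 2(0.94 − 1.027)/0.0592 = -2.939, so Q = 0.00115.
With Q = [Sn²⁺]/[Ag⁺]^2 and the known concentrations, [Sn²⁺] in the numerator gives [Sn²⁺] = 0.0029 M.

0.0029 M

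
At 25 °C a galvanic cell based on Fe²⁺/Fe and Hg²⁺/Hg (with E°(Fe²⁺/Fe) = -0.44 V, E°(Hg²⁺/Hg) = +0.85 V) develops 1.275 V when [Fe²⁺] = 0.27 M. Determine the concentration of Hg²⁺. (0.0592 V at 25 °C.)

0.084 M

From the Nernst equation, log Q = n(E° − E)/0.0592 = 2(1.29 − 1.275)/0.0592 = 0.507, so Q = 3.21.
With Q = [Fe²⁺]/[Hg²⁺] and the known concentrations, [Hg²⁺] in the denominator gives [Hg²⁺] = 0.084 M.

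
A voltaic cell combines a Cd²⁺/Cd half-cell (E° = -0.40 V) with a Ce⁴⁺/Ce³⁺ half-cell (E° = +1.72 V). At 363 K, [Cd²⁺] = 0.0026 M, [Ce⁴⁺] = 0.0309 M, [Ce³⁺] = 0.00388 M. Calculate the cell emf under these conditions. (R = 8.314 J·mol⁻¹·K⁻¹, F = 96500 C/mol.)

The Ce⁴⁺/Ce³⁺ couple has the higher reduction potential and acts as the cathode, so E°_cell = +1.72 − (-0.40) = 2.12 V.
Balancing electrons gives n = 2; the reaction quotient is Q = [Cd²⁺]·[Ce³⁺]^2/[Ce⁴⁺]^2 = 4.1 × 10^-5.
E = E° − (RT/nF) ln Q = 2.12 − (8.314×363)/(2×96500) × (-10.102) = 2.120 + 0.158 = 2.278 V.

2.28 V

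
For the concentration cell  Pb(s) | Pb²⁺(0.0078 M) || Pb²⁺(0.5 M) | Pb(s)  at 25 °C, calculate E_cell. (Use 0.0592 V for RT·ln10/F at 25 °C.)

0.053 V

Both half-cells are Pb²⁺/Pb, so E°_cell = 0. The concentrated side is the cathode; the cell reaction moves Pb²⁺ from high to low concentration with n = 2.
Q = [Pb²⁺]_dilute/[Pb²⁺]_conc = 0.0078/0.5 = 0.0156.
E = 0 − (0.0592/2) log Q = −(0.0592/2)(-1.807) = 0.0535 V.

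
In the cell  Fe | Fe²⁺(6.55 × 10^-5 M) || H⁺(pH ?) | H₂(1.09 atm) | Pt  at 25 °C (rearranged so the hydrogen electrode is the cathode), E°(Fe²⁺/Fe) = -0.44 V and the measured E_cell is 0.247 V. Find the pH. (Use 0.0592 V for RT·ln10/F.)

pH = 5.33

E°_cell = 0.44 V and n = 2.
log Q = n(E° − E)/0.0592 = 2×(0.44 − 0.247)/0.0592 = 6.520.
With Q = [Fe²⁺]·P(H₂) / [H⁺]^2, solving for [H⁺] gives log[H⁺] = -5.333, so pH = 5.33.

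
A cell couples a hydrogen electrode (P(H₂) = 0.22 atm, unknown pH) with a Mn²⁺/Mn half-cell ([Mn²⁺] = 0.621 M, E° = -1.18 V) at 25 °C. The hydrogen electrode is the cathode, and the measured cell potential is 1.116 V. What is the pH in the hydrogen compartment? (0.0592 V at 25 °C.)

pH = 1.51

E°_cell = 1.18 V and n = 2.
log Q = n(E° − E)/0.0592 = 2×(1.18 − 1.116)/0.0592 = 2.162.
With Q = [Mn²⁺]·P(H₂) / [H⁺]^2, solving for [H⁺] gives log[H⁺] = -1.513, so pH = 1.51.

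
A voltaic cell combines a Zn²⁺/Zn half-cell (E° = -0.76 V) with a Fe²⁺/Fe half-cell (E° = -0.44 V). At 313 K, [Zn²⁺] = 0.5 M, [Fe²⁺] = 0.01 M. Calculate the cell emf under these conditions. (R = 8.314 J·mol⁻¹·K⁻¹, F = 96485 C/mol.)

0.267 V

The Fe²⁺/Fe couple has the higher reduction potential and acts as the cathode, so E°_cell = -0.44 − (-0.76) = 0.32 V.
Balancing electrons gives n = 2; the reaction quotient is Q = [Zn²⁺]/[Fe²⁺] = 50.0.
E = E° − (RT/nF) ln Q = 0.32 − (8.314×313)/(2×96485) × (3.912) = 0.320 − 0.053 = 0.267 V.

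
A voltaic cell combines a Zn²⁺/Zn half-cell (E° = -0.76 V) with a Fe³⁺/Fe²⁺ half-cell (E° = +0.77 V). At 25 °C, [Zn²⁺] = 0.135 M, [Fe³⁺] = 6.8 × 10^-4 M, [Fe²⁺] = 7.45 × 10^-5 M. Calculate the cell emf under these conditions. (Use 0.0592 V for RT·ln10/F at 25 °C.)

1.61 V

The Fe³⁺/Fe²⁺ couple has the higher reduction potential and acts as the cathode, so E°_cell = +0.77 − (-0.76) = 1.53 V.
Balancing electrons gives n = 2; the reaction quotient is Q = [Zn²⁺]·[Fe²⁺]^2/[Fe³⁺]^2 = 0.00162.
At 25 °C, E = E° − (0.0592/n) log Q = 1.53 − (0.0592/2)(-2.790) = 1.530 + 0.083 = 1.613 V.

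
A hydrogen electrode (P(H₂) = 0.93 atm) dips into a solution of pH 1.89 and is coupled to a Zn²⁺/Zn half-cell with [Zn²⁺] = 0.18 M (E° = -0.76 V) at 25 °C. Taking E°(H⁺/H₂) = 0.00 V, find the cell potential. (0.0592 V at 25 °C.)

The hydrogen couple is the cathode, so E°_cell = 0.76 V; n = 2.
[H⁺] = 10^(−1.89) = 0.013 M, and Q = [Zn²⁺]·P(H₂) / [H⁺]^2 = 1010.
E = E° − (0.0592/2) log Q = 0.76 − (0.0592/2)(3.004) = 0.671 V.

0.67 V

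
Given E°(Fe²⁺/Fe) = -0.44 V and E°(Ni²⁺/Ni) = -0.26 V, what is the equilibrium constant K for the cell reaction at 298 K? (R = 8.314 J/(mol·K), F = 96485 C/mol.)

E°_cell = -0.26 − (-0.44) = 0.18 V, with n = 2 electrons transferred.
At equilibrium E = 0, so the Nernst equation gives ln K = nFE°/RT = (2)(96485)(0.18)/((8.314)(298)) = 14.02.
K = e^14.02 = 1.2 × 10^6.

1.2 × 10^6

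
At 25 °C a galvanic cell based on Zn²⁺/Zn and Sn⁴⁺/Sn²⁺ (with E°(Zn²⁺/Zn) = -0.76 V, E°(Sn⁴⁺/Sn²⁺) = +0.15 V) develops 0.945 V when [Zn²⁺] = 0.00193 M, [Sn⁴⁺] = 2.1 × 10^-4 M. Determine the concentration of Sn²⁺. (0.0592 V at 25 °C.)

From the Nernst equation, log Q = n(E° − E)/0.0592 = 2(0.91 − 0.945)/0.0592 = -1.182, so Q = 0.0657.
With Q = [Zn²⁺]·[Sn²⁺]/[Sn⁴⁺] and the known concentrations, [Sn²⁺] in the numerator gives [Sn²⁺] = 0.0071 M.

0.0071 M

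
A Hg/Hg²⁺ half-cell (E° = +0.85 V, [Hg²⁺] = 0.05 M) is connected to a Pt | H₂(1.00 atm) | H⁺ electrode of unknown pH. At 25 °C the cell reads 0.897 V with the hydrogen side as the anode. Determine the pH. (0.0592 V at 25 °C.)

pH = 1.44

E°_cell = 0.85 V and n = 2.
log Q = n(E° − E)/0.0592 = 2×(0.85 − 0.897)/0.0592 = -1.588.
With Q = [H⁺]^2 / ([Hg²⁺]·P(H₂)), solving for [H⁺] gives log[H⁺] = -1.444, so pH = 1.44.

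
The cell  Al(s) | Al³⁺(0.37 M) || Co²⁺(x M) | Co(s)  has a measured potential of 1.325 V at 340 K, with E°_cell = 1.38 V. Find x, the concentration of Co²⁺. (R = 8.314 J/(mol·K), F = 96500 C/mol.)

0.012 M

From the Nernst equation, ln Q = nF(E° − E)/RT = 6×96500×(1.38 − 1.325)/(8.314×340) = 11.266, so Q = 7.81 × 10^4.
With Q = [Al³⁺]^2/[Co²⁺]^3 and the known concentrations, [Co²⁺]^3 in the denominator gives [Co²⁺] = 0.012 M.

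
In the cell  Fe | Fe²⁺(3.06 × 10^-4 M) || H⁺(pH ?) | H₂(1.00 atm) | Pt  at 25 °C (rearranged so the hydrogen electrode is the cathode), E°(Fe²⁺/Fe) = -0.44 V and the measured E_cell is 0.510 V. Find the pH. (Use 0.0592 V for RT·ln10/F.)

pH = 0.57

E°_cell = 0.44 V and n = 2.
log Q = n(E° − E)/0.0592 = 2×(0.44 − 0.510)/0.0592 = -2.365.
With Q = [Fe²⁺]·P(H₂) / [H⁺]^2, solving for [H⁺] gives log[H⁺] = -0.575, so pH = 0.57.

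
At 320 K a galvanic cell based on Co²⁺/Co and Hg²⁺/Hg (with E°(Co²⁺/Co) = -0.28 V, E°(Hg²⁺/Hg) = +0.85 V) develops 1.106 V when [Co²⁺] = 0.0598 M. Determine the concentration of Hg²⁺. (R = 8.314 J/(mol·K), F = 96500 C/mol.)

From the Nernst equation, ln Q = nF(E° − E)/RT = 2×96500×(1.13 − 1.106)/(8.314×320) = 1.741, so Q = 5.70.
With Q = [Co²⁺]/[Hg²⁺] and the known concentrations, [Hg²⁺] in the denominator gives [Hg²⁺] = 0.01 M.

0.01 M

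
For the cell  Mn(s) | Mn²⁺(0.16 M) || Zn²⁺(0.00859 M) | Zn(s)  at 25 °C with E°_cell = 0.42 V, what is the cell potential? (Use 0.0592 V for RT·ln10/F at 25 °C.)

Balancing electrons gives n = 2; the reaction quotient is Q = [Mn²⁺]/[Zn²⁺] = 18.6.
At 25 °C, E = E° − (0.0592/n) log Q = 0.42 − (0.0592/2)(1.270) = 0.420 − 0.038 = 0.382 V.

0.382 V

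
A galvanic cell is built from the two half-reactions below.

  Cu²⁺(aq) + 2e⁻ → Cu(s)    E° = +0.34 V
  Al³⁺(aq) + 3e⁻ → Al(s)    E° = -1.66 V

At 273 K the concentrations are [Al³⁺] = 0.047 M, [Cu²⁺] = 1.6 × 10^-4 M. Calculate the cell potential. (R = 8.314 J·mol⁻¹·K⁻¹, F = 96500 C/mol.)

The Cu²⁺/Cu couple has the higher reduction potential and acts as the cathode, so E°_cell = +0.34 − (-1.66) = 2.00 V.
Balancing electrons gives n = 6; the reaction quotient is Q = [Al³⁺]^2/[Cu²⁺]^3 = 5.39 × 10^8.
E = E° − (RT/nF) ln Q = 2.00 − (8.314×273)/(6×96500) × (20.106) = 2.000 − 0.079 = 1.921 V.

1.92 V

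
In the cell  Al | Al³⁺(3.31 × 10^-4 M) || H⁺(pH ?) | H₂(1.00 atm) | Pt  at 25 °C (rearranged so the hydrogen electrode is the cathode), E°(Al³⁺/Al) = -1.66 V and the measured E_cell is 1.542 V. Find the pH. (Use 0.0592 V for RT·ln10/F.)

E°_cell = 1.66 V and n = 6.
log Q = n(E° − E)/0.0592 = 6×(1.66 − 1.542)/0.0592 = 11.959.
With Q = [Al³⁺]^2·P(H₂)^3 / [H⁺]^6, solving for [H⁺] gives log[H⁺] = -3.153, so pH = 3.15.

pH = 3.15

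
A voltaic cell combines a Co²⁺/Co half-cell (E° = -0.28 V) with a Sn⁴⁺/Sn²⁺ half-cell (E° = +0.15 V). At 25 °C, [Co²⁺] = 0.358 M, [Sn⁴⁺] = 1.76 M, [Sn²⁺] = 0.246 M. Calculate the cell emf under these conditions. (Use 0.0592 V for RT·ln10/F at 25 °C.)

0.469 V

The Sn⁴⁺/Sn²⁺ couple has the higher reduction potential and acts as the cathode, so E°_cell = +0.15 − (-0.28) = 0.43 V.
Balancing electrons gives n = 2; the reaction quotient is Q = [Co²⁺]·[Sn²⁺]/[Sn⁴⁺] = 0.0500.
At 25 °C, E = E° − (0.0592/n) log Q = 0.43 − (0.0592/2)(-1.301) = 0.430 + 0.039 = 0.469 V.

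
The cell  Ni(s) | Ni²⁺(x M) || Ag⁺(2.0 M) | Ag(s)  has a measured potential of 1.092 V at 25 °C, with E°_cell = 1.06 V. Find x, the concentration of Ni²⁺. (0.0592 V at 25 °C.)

0.33 M

From the Nernst equation, log Q = n(E° − E)/0.0592 = 2(1.06 − 1.092)/0.0592 = -1.081, so Q = 0.0830.
With Q = [Ni²⁺]/[Ag⁺]^2 and the known concentrations, [Ni²⁺] in the numerator gives [Ni²⁺] = 0.33 M.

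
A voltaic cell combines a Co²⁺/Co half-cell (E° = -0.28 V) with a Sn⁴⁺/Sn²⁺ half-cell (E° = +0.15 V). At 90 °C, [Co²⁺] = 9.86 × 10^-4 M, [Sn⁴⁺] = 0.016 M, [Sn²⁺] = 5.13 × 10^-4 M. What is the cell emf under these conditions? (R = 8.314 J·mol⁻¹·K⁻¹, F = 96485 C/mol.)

0.592 V

The Sn⁴⁺/Sn²⁺ couple has the higher reduction potential and acts as the cathode, so E°_cell = +0.15 − (-0.28) = 0.43 V.
Balancing electrons gives n = 2; the reaction quotient is Q = [Co²⁺]·[Sn²⁺]/[Sn⁴⁺] = 3.16 × 10^-5.
E = E° − (RT/nF) ln Q = 0.43 − (8.314×363)/(2×96485) × (-10.362) = 0.430 + 0.162 = 0.592 V.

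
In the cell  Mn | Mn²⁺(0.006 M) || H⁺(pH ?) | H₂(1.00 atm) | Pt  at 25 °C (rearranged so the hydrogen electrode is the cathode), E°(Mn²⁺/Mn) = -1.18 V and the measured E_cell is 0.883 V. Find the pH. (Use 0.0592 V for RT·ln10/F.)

E°_cell = 1.18 V and n = 2.
log Q = n(E° − E)/0.0592 = 2×(1.18 − 0.883)/0.0592 = 10.034.
With Q = [Mn²⁺]·P(H₂) / [H⁺]^2, solving for [H⁺] gives log[H⁺] = -6.128, so pH = 6.13.

pH = 6.13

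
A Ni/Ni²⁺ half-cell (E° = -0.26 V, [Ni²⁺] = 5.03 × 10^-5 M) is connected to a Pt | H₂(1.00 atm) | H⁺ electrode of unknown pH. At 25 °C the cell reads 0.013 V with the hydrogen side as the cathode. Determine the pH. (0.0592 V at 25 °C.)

pH = 6.32

E°_cell = 0.26 V and n = 2.
log Q = n(E° − E)/0.0592 = 2×(0.26 − 0.013)/0.0592 = 8.345.
With Q = [Ni²⁺]·P(H₂) / [H⁺]^2, solving for [H⁺] gives log[H⁺] = -6.322, so pH = 6.32.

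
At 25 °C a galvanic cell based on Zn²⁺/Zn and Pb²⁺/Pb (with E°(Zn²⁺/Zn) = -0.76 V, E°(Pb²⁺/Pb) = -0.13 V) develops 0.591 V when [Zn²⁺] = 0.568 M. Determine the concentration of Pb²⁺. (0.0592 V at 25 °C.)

From the Nernst equation, log Q = n(E° − E)/0.0592 = 2(0.63 − 0.591)/0.0592 = 1.318, so Q = 20.8.
With Q = [Zn²⁺]/[Pb²⁺] and the known concentrations, [Pb²⁺] in the denominator gives [Pb²⁺] = 0.027 M.

0.027 M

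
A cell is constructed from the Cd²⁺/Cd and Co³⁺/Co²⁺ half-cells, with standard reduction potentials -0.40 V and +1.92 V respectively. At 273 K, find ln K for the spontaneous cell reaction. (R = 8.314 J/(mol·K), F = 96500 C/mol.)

E°_cell = +1.92 − (-0.40) = 2.32 V, with n = 2 electrons transferred.
At equilibrium E = 0, so the Nernst equation gives ln K = nFE°/RT = (2)(96500)(2.32)/((8.314)(273)) = 197.28.

ln K = 197.3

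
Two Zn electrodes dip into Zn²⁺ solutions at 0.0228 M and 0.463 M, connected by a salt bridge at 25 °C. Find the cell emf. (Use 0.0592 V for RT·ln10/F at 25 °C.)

Both half-cells are Zn²⁺/Zn, so E°_cell = 0. The concentrated side is the cathode; the cell reaction moves Zn²⁺ from high to low concentration with n = 2.
Q = [Zn²⁺]_dilute/[Zn²⁺]_conc = 0.0228/0.463 = 0.0492.
E = 0 − (0.0592/2) log Q = −(0.0592/2)(-1.308) = 0.0387 V.

0.039 V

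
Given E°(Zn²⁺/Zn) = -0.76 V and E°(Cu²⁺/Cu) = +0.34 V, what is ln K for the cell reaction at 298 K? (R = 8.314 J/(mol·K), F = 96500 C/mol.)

E°_cell = +0.34 − (-0.76) = 1.10 V, with n = 2 electrons transferred.
At equilibrium E = 0, so the Nernst equation gives ln K = nFE°/RT = (2)(96500)(1.10)/((8.314)(298)) = 85.69.

ln K = 85.7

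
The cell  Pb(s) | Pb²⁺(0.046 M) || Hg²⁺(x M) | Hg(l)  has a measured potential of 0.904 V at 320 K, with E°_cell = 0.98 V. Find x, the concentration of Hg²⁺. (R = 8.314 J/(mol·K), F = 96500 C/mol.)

From the Nernst equation, ln Q = nF(E° − E)/RT = 2×96500×(0.98 − 0.904)/(8.314×320) = 5.513, so Q = 248.
With Q = [Pb²⁺]/[Hg²⁺] and the known concentrations, [Hg²⁺] in the denominator gives [Hg²⁺] = 1.9 × 10^-4 M.

1.9 × 10^-4 M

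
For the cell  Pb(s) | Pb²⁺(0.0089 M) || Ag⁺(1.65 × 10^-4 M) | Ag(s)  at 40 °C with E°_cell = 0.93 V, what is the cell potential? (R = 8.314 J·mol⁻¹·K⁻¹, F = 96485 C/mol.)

Balancing electrons gives n = 2; the reaction quotient is Q = [Pb²⁺]/[Ag⁺]^2 = 3.27 × 10^5.
E = E° − (RT/nF) ln Q = 0.93 − (8.314×313)/(2×96485) × (12.697) = 0.930 − 0.171 = 0.759 V.

0.759 V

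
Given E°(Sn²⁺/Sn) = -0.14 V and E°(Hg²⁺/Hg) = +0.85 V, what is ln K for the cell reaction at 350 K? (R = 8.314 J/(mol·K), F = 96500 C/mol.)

E°_cell = +0.85 − (-0.14) = 0.99 V, with n = 2 electrons transferred.
At equilibrium E = 0, so the Nernst equation gives ln K = nFE°/RT = (2)(96500)(0.99)/((8.314)(350)) = 65.66.

ln K = 65.7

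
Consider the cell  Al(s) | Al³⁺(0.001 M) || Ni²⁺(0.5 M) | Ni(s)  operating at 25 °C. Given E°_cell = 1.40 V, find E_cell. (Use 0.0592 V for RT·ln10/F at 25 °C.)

Balancing electrons gives n = 6; the reaction quotient is Q = [Al³⁺]^2/[Ni²⁺]^3 = 8 × 10^-6.
At 25 °C, E = E° − (0.0592/n) log Q = 1.40 − (0.0592/6)(-5.097) = 1.400 + 0.050 = 1.450 V.

1.45 V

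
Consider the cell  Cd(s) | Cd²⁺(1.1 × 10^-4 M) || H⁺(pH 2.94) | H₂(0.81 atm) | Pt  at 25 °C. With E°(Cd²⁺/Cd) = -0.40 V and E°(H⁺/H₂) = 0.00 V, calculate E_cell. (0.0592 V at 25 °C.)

The hydrogen couple is the cathode, so E°_cell = 0.40 V; n = 2.
[H⁺] = 10^(−2.94) = 0.0011 M, and Q = [Cd²⁺]·P(H₂) / [H⁺]^2 = 67.6.
E = E° − (0.0592/2) log Q = 0.40 − (0.0592/2)(1.830) = 0.346 V.

0.35 V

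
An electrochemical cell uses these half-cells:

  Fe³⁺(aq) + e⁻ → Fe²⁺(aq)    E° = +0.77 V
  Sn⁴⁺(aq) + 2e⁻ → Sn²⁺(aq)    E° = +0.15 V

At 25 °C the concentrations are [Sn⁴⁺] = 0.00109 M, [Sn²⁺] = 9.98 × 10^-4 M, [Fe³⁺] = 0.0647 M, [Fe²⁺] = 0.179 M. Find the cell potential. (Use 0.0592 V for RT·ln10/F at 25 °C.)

0.593 V

The Fe³⁺/Fe²⁺ couple has the higher reduction potential and acts as the cathode, so E°_cell = +0.77 − (+0.15) = 0.62 V.
Balancing electrons gives n = 2; the reaction quotient is Q = [Sn⁴⁺]·[Fe²⁺]^2/([Sn²⁺]·[Fe³⁺]^2) = 8.36.
At 25 °C, E = E° − (0.0592/n) log Q = 0.62 − (0.0592/2)(0.922) = 0.620 − 0.027 = 0.593 V.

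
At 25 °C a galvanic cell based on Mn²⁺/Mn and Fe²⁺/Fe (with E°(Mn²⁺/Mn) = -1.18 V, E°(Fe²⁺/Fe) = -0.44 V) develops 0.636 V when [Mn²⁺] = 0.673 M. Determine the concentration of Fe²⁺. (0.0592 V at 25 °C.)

2.1 × 10^-4 M

From the Nernst equation, log Q = n(E° − E)/0.0592 = 2(0.74 − 0.636)/0.0592 = 3.514, so Q = 3260.
With Q = [Mn²⁺]/[Fe²⁺] and the known concentrations, [Fe²⁺] in the denominator gives [Fe²⁺] = 2.1 × 10^-4 M.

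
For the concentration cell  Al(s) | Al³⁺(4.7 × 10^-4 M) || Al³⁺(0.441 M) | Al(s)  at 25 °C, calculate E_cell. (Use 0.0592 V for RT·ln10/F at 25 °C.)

0.059 V

Both half-cells are Al³⁺/Al, so E°_cell = 0. The concentrated side is the cathode; the cell reaction moves Al³⁺ from high to low concentration with n = 3.
Q = [Al³⁺]_dilute/[Al³⁺]_conc = 4.7 × 10^-4/0.441 = 0.00107.
E = 0 − (0.0592/3) log Q = −(0.0592/3)(-2.972) = 0.0586 V.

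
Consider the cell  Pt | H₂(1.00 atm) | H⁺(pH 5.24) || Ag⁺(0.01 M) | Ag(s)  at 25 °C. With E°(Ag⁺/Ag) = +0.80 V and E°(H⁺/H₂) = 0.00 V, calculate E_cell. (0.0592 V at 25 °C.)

The Ag⁺/Ag couple is the cathode, so E°_cell = 0.80 V; n = 2.
[H⁺] = 10^(−5.24) = 5.8 × 10^-6 M, and Q = [H⁺]^2 / ([Ag⁺]^2·P(H₂)) = 3.31 × 10^-7.
E = E° − (0.0592/2) log Q = 0.80 − (0.0592/2)(-6.480) = 0.992 V.

0.99 V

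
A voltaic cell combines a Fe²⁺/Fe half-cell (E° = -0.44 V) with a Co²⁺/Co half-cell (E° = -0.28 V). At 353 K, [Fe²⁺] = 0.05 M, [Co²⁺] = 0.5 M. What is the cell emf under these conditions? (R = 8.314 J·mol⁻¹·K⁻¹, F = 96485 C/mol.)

The Co²⁺/Co couple has the higher reduction potential and acts as the cathode, so E°_cell = -0.28 − (-0.44) = 0.16 V.
Balancing electrons gives n = 2; the reaction quotient is Q = [Fe²⁺]/[Co²⁺] = 0.100.
E = E° − (RT/nF) ln Q = 0.16 − (8.314×353)/(2×96485) × (-2.303) = 0.160 + 0.035 = 0.195 V.

0.195 V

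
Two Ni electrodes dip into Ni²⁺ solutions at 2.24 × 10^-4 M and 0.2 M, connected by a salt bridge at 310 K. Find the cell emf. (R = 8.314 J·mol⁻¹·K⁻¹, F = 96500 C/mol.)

0.091 V

Both half-cells are Ni²⁺/Ni, so E°_cell = 0. The concentrated side is the cathode; the cell reaction moves Ni²⁺ from high to low concentration with n = 2.
Q = [Ni²⁺]_dilute/[Ni²⁺]_conc = 2.24 × 10^-4/0.2 = 0.00112.
E = 0 − (RT/nF) ln Q = −((8.314×310)/(2×96500))(-6.794) = 0.0907 V.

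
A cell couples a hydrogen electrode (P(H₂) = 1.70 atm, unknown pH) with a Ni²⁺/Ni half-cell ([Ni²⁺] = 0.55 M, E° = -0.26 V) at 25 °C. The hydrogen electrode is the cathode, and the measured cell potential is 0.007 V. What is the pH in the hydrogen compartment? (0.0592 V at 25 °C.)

pH = 4.29

E°_cell = 0.26 V and n = 2.
log Q = n(E° − E)/0.0592 = 2×(0.26 − 0.007)/0.0592 = 8.547.
With Q = [Ni²⁺]·P(H₂) / [H⁺]^2, solving for [H⁺] gives log[H⁺] = -4.288, so pH = 4.29.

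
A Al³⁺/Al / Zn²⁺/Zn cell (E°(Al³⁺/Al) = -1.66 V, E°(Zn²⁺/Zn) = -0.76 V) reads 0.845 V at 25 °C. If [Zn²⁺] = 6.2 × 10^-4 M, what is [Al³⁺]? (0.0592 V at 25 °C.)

0.0095 M

From the Nernst equation, log Q = n(E° − E)/0.0592 = 6(0.90 − 0.845)/0.0592 = 5.574, so Q = 3.75 × 10^5.
With Q = [Al³⁺]^2/[Zn²⁺]^3 and the known concentrations, [Al³⁺]^2 in the numerator gives [Al³⁺] = 0.0095 M.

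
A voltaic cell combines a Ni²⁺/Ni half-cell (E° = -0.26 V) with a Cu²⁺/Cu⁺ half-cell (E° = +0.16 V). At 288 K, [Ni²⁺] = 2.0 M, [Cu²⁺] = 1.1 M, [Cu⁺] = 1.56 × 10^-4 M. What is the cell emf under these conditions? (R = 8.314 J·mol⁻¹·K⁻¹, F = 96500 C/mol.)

The Cu²⁺/Cu⁺ couple has the higher reduction potential and acts as the cathode, so E°_cell = +0.16 − (-0.26) = 0.42 V.
Balancing electrons gives n = 2; the reaction quotient is Q = [Ni²⁺]·[Cu⁺]^2/[Cu²⁺]^2 = 4.02 × 10^-8.
E = E° − (RT/nF) ln Q = 0.42 − (8.314×288)/(2×96500) × (-17.029) = 0.420 + 0.211 = 0.631 V.

0.631 V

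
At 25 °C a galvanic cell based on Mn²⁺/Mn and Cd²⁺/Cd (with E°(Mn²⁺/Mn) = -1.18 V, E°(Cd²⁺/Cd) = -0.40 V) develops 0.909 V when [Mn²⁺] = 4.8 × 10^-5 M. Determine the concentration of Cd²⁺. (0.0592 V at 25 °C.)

From the Nernst equation, log Q = n(E° − E)/0.0592 = 2(0.78 − 0.909)/0.0592 = -4.358, so Q = 4.38 × 10^-5.
With Q = [Mn²⁺]/[Cd²⁺] and the known concentrations, [Cd²⁺] in the denominator gives [Cd²⁺] = 1.1 M.

1.1 M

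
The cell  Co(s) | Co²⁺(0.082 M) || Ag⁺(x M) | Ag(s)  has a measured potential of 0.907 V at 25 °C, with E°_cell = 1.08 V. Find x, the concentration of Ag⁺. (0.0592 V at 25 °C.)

From the Nernst equation, log Q = n(E° − E)/0.0592 = 2(1.08 − 0.907)/0.0592 = 5.845, so Q = 6.99 × 10^5.
With Q = [Co²⁺]/[Ag⁺]^2 and the known concentrations, [Ag⁺]^2 in the denominator gives [Ag⁺] = 3.4 × 10^-4 M.

3.4 × 10^-4 M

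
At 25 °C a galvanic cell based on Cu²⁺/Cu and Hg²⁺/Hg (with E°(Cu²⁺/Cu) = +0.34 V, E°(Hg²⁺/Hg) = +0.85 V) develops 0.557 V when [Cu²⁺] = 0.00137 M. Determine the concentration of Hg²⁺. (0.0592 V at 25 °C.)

From the Nernst equation, log Q = n(E° − E)/0.0592 = 2(0.51 − 0.557)/0.0592 = -1.588, so Q = 0.0258.
With Q = [Cu²⁺]/[Hg²⁺] and the known concentrations, [Hg²⁺] in the denominator gives [Hg²⁺] = 0.053 M.

0.053 M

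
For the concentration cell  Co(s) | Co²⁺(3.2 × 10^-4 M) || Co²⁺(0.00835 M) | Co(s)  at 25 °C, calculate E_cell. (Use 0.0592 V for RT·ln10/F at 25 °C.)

0.042 V

Both half-cells are Co²⁺/Co, so E°_cell = 0. The concentrated side is the cathode; the cell reaction moves Co²⁺ from high to low concentration with n = 2.
Q = [Co²⁺]_dilute/[Co²⁺]_conc = 3.2 × 10^-4/0.00835 = 0.0383.
E = 0 − (0.0592/2) log Q = −(0.0592/2)(-1.417) = 0.0419 V.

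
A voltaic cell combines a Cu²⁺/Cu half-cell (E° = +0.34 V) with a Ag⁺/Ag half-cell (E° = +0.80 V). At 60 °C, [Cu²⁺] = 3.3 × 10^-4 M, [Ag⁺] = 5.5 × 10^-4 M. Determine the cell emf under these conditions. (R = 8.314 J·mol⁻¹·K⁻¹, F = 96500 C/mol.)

The Ag⁺/Ag couple has the higher reduction potential and acts as the cathode, so E°_cell = +0.80 − (+0.34) = 0.46 V.
Balancing electrons gives n = 2; the reaction quotient is Q = [Cu²⁺]/[Ag⁺]^2 = 1090.
E = E° − (RT/nF) ln Q = 0.46 − (8.314×333)/(2×96500) × (6.995) = 0.460 − 0.100 = 0.360 V.

0.360 V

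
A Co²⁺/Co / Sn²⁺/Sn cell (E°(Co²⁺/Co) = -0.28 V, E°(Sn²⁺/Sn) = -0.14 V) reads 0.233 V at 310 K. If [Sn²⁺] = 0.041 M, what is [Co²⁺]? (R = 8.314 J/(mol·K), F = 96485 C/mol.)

From the Nernst equation, ln Q = nF(E° − E)/RT = 2×96485×(0.14 − 0.233)/(8.314×310) = -6.963, so Q = 9.46 × 10^-4.
With Q = [Co²⁺]/[Sn²⁺] and the known concentrations, [Co²⁺] in the numerator gives [Co²⁺] = 3.9 × 10^-5 M.

3.9 × 10^-5 M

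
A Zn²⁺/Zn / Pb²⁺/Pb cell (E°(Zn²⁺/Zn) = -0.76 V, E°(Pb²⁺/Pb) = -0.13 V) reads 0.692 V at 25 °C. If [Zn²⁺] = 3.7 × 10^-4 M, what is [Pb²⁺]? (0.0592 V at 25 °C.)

0.046 M

From the Nernst equation, log Q = n(E° − E)/0.0592 = 2(0.63 − 0.692)/0.0592 = -2.095, so Q = 0.00804.
With Q = [Zn²⁺]/[Pb²⁺] and the known concentrations, [Pb²⁺] in the denominator gives [Pb²⁺] = 0.046 M.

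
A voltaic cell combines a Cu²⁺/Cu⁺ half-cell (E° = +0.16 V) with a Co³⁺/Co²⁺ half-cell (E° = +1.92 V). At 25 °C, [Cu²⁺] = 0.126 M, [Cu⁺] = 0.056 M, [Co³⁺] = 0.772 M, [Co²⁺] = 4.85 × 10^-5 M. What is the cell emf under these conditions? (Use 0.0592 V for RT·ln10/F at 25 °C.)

The Co³⁺/Co²⁺ couple has the higher reduction potential and acts as the cathode, so E°_cell = +1.92 − (+0.16) = 1.76 V.
Balancing electrons gives n = 1; the reaction quotient is Q = [Cu²⁺]·[Co²⁺]/([Cu⁺]·[Co³⁺]) = 1.41 × 10^-4.
At 25 °C, E = E° − (0.0592/n) log Q = 1.76 − (0.0592/1)(-3.850) = 1.760 + 0.228 = 1.988 V.

1.99 V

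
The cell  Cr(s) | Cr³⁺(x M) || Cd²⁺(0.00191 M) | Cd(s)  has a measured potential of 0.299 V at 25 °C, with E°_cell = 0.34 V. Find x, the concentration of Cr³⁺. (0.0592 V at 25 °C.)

0.01 M

From the Nernst equation, log Q = n(E° − E)/0.0592 = 6(0.34 − 0.299)/0.0592 = 4.155, so Q = 1.43 × 10^4.
With Q = [Cr³⁺]^2/[Cd²⁺]^3 and the known concentrations, [Cr³⁺]^2 in the numerator gives [Cr³⁺] = 0.01 M.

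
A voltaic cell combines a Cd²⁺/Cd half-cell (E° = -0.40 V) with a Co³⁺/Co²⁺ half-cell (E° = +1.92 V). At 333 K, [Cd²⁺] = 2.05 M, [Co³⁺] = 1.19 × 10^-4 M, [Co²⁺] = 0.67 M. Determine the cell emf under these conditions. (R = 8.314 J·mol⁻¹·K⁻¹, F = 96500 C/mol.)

2.06 V

The Co³⁺/Co²⁺ couple has the higher reduction potential and acts as the cathode, so E°_cell = +1.92 − (-0.40) = 2.32 V.
Balancing electrons gives n = 2; the reaction quotient is Q = [Cd²⁺]·[Co²⁺]^2/[Co³⁺]^2 = 6.5 × 10^7.
E = E° − (RT/nF) ln Q = 2.32 − (8.314×333)/(2×96500) × (17.990) = 2.320 − 0.258 = 2.062 V.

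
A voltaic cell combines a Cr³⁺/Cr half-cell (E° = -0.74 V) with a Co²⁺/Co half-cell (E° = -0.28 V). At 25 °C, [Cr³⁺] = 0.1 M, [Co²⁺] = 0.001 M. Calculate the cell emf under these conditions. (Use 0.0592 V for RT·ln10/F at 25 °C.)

The Co²⁺/Co couple has the higher reduction potential and acts as the cathode, so E°_cell = -0.28 − (-0.74) = 0.46 V.
Balancing electrons gives n = 6; the reaction quotient is Q = [Cr³⁺]^2/[Co²⁺]^3 = 1 × 10^7.
At 25 °C, E = E° − (0.0592/n) log Q = 0.46 − (0.0592/6)(7.000) = 0.460 − 0.069 = 0.391 V.

0.391 V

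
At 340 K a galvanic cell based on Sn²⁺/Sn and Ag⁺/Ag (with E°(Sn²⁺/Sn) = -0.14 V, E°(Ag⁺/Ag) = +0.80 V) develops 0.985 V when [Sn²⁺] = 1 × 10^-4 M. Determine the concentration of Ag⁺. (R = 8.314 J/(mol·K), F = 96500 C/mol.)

0.046 M

From the Nernst equation, ln Q = nF(E° − E)/RT = 2×96500×(0.94 − 0.985)/(8.314×340) = -3.072, so Q = 0.0463.
With Q = [Sn²⁺]/[Ag⁺]^2 and the known concentrations, [Ag⁺]^2 in the denominator gives [Ag⁺] = 0.046 M.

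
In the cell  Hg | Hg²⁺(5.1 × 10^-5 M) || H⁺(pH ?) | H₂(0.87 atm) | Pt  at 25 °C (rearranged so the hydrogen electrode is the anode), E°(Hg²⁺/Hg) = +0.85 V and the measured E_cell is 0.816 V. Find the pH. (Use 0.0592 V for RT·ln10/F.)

E°_cell = 0.85 V and n = 2.
log Q = n(E° − E)/0.0592 = 2×(0.85 − 0.816)/0.0592 = 1.149.
With Q = [H⁺]^2 / ([Hg²⁺]·P(H₂)), solving for [H⁺] gives log[H⁺] = -1.602, so pH = 1.60.

pH = 1.60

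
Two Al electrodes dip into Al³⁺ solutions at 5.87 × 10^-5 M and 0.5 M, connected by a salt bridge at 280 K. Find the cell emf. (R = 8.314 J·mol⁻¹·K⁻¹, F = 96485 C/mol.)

Both half-cells are Al³⁺/Al, so E°_cell = 0. The concentrated side is the cathode; the cell reaction moves Al³⁺ from high to low concentration with n = 3.
Q = [Al³⁺]_dilute/[Al³⁺]_conc = 5.87 × 10^-5/0.5 = 1.17 × 10^-4.
E = 0 − (RT/nF) ln Q = −((8.314×280)/(3×96485))(-9.050) = 0.0728 V.

0.073 V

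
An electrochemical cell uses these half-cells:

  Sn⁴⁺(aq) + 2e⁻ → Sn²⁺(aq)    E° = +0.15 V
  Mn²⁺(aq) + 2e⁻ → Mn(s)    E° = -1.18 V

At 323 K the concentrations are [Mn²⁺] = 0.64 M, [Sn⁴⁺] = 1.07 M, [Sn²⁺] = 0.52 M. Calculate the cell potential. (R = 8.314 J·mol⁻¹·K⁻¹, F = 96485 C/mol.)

The Sn⁴⁺/Sn²⁺ couple has the higher reduction potential and acts as the cathode, so E°_cell = +0.15 − (-1.18) = 1.33 V.
Balancing electrons gives n = 2; the reaction quotient is Q = [Mn²⁺]·[Sn²⁺]/[Sn⁴⁺] = 0.311.
E = E° − (RT/nF) ln Q = 1.33 − (8.314×323)/(2×96485) × (-1.168) = 1.330 + 0.016 = 1.346 V.

1.35 V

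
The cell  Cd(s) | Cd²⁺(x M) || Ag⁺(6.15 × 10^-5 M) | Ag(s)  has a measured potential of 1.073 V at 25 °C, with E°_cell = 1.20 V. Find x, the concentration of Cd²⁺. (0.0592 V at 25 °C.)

From the Nernst equation, log Q = n(E° − E)/0.0592 = 2(1.20 − 1.073)/0.0592 = 4.291, so Q = 1.95 × 10^4.
With Q = [Cd²⁺]/[Ag⁺]^2 and the known concentrations, [Cd²⁺] in the numerator gives [Cd²⁺] = 7.4 × 10^-5 M.

7.4 × 10^-5 M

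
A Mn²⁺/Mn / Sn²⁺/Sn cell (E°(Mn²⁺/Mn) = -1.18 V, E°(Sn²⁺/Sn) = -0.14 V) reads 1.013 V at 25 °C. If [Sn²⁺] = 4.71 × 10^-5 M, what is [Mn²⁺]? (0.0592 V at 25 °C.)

From the Nernst equation, log Q = n(E° − E)/0.0592 = 2(1.04 − 1.013)/0.0592 = 0.912, so Q = 8.17.
With Q = [Mn²⁺]/[Sn²⁺] and the known concentrations, [Mn²⁺] in the numerator gives [Mn²⁺] = 3.8 × 10^-4 M.

3.8 × 10^-4 M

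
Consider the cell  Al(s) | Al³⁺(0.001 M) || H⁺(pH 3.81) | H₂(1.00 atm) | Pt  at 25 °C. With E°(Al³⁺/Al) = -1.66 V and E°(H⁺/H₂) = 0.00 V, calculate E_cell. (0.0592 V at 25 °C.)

The hydrogen couple is the cathode, so E°_cell = 1.66 V; n = 6.
[H⁺] = 10^(−3.81) = 1.5 × 10^-4 M, and Q = [Al³⁺]^2·P(H₂)^3 / [H⁺]^6 = 7.24 × 10^16.
E = E° − (0.0592/6) log Q = 1.66 − (0.0592/6)(16.860) = 1.494 V.

1.49 V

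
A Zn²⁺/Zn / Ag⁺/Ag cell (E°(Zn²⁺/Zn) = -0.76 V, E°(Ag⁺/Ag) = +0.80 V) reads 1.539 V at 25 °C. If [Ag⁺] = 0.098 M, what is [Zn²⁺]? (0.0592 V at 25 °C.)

From the Nernst equation, log Q = n(E° − E)/0.0592 = 2(1.56 − 1.539)/0.0592 = 0.709, so Q = 5.12.
With Q = [Zn²⁺]/[Ag⁺]^2 and the known concentrations, [Zn²⁺] in the numerator gives [Zn²⁺] = 0.049 M.

0.049 M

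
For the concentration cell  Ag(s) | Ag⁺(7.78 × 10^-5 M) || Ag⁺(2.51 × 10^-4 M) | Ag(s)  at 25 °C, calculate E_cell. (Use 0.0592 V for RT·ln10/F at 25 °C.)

Both half-cells are Ag⁺/Ag, so E°_cell = 0. The concentrated side is the cathode; the cell reaction moves Ag⁺ from high to low concentration with n = 1.
Q = [Ag⁺]_dilute/[Ag⁺]_conc = 7.78 × 10^-5/2.51 × 10^-4 = 0.310.
E = 0 − (0.0592/1) log Q = −(0.0592/1)(-0.509) = 0.0301 V.

0.030 V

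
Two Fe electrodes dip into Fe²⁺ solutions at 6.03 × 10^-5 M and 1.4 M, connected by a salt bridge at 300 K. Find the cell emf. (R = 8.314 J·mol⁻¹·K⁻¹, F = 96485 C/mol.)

Both half-cells are Fe²⁺/Fe, so E°_cell = 0. The concentrated side is the cathode; the cell reaction moves Fe²⁺ from high to low concentration with n = 2.
Q = [Fe²⁺]_dilute/[Fe²⁺]_conc = 6.03 × 10^-5/1.4 = 4.31 × 10^-5.
E = 0 − (RT/nF) ln Q = −((8.314×300)/(2×96485))(-10.053) = 0.1299 V.

0.13 V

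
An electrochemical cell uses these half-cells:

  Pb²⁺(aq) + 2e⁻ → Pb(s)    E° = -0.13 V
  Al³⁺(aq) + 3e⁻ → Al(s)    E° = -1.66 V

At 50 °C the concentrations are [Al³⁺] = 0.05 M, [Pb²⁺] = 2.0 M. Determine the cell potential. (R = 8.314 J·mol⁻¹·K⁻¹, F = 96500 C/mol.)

The Pb²⁺/Pb couple has the higher reduction potential and acts as the cathode, so E°_cell = -0.13 − (-1.66) = 1.53 V.
Balancing electrons gives n = 6; the reaction quotient is Q = [Al³⁺]^2/[Pb²⁺]^3 = 3.13 × 10^-4.
E = E° − (RT/nF) ln Q = 1.53 − (8.314×323)/(6×96500) × (-8.071) = 1.530 + 0.037 = 1.567 V.

1.57 V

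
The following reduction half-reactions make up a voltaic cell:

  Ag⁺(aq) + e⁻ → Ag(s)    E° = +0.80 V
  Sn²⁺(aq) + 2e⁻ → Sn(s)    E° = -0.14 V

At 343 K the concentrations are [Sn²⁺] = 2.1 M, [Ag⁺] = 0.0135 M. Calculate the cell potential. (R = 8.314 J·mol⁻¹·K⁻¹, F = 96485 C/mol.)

The Ag⁺/Ag couple has the higher reduction potential and acts as the cathode, so E°_cell = +0.80 − (-0.14) = 0.94 V.
Balancing electrons gives n = 2; the reaction quotient is Q = [Sn²⁺]/[Ag⁺]^2 = 1.15 × 10^4.
E = E° − (RT/nF) ln Q = 0.94 − (8.314×343)/(2×96485) × (9.352) = 0.940 − 0.138 = 0.802 V.

0.802 V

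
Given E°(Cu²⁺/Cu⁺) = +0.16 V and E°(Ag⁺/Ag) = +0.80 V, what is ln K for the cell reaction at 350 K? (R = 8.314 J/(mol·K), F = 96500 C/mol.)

ln K = 21.2

E°_cell = +0.80 − (+0.16) = 0.64 V, with n = 1 electron transferred.
At equilibrium E = 0, so the Nernst equation gives ln K = nFE°/RT = (1)(96500)(0.64)/((8.314)(350)) = 21.22.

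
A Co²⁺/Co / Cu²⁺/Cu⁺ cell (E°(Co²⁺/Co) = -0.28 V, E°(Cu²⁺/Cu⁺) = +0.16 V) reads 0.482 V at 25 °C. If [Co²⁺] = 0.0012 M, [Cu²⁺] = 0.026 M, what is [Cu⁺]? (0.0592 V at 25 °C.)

From the Nernst equation, log Q = n(E° − E)/0.0592 = 2(0.44 − 0.482)/0.0592 = -1.419, so Q = 0.0381.
With Q = [Co²⁺]·[Cu⁺]^2/[Cu²⁺]^2 and the known concentrations, [Cu⁺]^2 in the numerator gives [Cu⁺] = 0.15 M.

0.15 M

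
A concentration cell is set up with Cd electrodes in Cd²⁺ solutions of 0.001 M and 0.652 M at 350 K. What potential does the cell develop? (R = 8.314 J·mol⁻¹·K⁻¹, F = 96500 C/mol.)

Both half-cells are Cd²⁺/Cd, so E°_cell = 0. The concentrated side is the cathode; the cell reaction moves Cd²⁺ from high to low concentration with n = 2.
Q = [Cd²⁺]_dilute/[Cd²⁺]_conc = 0.001/0.652 = 0.00153.
E = 0 − (RT/nF) ln Q = −((8.314×350)/(2×96500))(-6.480) = 0.0977 V.

0.098 V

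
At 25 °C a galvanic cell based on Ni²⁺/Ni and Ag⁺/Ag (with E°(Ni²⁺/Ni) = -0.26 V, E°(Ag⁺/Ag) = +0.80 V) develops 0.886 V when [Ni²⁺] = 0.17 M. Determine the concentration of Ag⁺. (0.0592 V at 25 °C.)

4.7 × 10^-4 M

From the Nernst equation, log Q = n(E° − E)/0.0592 = 2(1.06 − 0.886)/0.0592 = 5.878, so Q = 7.56 × 10^5.
With Q = [Ni²⁺]/[Ag⁺]^2 and the known concentrations, [Ag⁺]^2 in the denominator gives [Ag⁺] = 4.7 × 10^-4 M.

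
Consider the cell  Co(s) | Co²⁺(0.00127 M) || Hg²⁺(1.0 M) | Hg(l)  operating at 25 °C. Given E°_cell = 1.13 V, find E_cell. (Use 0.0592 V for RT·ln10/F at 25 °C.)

1.22 V

Balancing electrons gives n = 2; the reaction quotient is Q = [Co²⁺]/[Hg²⁺] = 0.00127.
At 25 °C, E = E° − (0.0592/n) log Q = 1.13 − (0.0592/2)(-2.896) = 1.130 + 0.086 = 1.216 V.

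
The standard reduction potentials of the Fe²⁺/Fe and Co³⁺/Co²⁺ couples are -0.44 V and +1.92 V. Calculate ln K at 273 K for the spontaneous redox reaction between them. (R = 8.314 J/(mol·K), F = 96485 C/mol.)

ln K = 200.6

E°_cell = +1.92 − (-0.44) = 2.36 V, with n = 2 electrons transferred.
At equilibrium E = 0, so the Nernst equation gives ln K = nFE°/RT = (2)(96485)(2.36)/((8.314)(273)) = 200.65.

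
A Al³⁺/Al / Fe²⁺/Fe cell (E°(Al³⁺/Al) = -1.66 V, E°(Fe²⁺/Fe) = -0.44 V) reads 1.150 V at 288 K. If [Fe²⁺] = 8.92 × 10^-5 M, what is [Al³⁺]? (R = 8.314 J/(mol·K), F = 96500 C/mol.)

From the Nernst equation, ln Q = nF(E° − E)/RT = 6×96500×(1.22 − 1.150)/(8.314×288) = 16.927, so Q = 2.24 × 10^7.
With Q = [Al³⁺]^2/[Fe²⁺]^3 and the known concentrations, [Al³⁺]^2 in the numerator gives [Al³⁺] = 0.004 M.

0.004 M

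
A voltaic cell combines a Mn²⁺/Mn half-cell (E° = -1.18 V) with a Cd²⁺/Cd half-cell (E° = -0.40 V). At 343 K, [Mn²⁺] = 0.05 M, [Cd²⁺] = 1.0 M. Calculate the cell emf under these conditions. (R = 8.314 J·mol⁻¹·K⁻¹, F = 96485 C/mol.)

The Cd²⁺/Cd couple has the higher reduction potential and acts as the cathode, so E°_cell = -0.40 − (-1.18) = 0.78 V.
Balancing electrons gives n = 2; the reaction quotient is Q = [Mn²⁺]/[Cd²⁺] = 0.0500.
E = E° − (RT/nF) ln Q = 0.78 − (8.314×343)/(2×96485) × (-2.996) = 0.780 + 0.044 = 0.824 V.

0.824 V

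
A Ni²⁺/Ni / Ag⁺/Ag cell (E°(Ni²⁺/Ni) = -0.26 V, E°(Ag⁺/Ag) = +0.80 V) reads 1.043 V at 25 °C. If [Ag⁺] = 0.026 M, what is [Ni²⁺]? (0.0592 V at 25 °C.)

From the Nernst equation, log Q = n(E° − E)/0.0592 = 2(1.06 − 1.043)/0.0592 = 0.574, so Q = 3.75.
With Q = [Ni²⁺]/[Ag⁺]^2 and the known concentrations, [Ni²⁺] in the numerator gives [Ni²⁺] = 0.0025 M.

0.0025 M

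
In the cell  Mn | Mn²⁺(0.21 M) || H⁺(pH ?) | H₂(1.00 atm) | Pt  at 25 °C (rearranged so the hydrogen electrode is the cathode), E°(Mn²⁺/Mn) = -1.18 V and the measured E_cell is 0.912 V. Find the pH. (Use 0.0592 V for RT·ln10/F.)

pH = 4.87

E°_cell = 1.18 V and n = 2.
log Q = n(E° − E)/0.0592 = 2×(1.18 − 0.912)/0.0592 = 9.054.
With Q = [Mn²⁺]·P(H₂) / [H⁺]^2, solving for [H⁺] gives log[H⁺] = -4.866, so pH = 4.87.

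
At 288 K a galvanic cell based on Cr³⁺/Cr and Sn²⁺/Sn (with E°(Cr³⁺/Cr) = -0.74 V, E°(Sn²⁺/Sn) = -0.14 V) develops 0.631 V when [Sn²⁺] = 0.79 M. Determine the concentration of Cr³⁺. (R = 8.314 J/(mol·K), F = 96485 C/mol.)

From the Nernst equation, ln Q = nF(E° − E)/RT = 6×96485×(0.60 − 0.631)/(8.314×288) = -7.495, so Q = 5.56 × 10^-4.
With Q = [Cr³⁺]^2/[Sn²⁺]^3 and the known concentrations, [Cr³⁺]^2 in the numerator gives [Cr³⁺] = 0.017 M.

0.017 M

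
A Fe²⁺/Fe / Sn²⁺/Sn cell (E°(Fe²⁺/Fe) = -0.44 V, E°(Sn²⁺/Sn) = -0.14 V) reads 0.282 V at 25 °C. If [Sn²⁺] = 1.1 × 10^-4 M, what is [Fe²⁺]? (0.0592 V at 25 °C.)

From the Nernst equation, log Q = n(E° − E)/0.0592 = 2(0.30 − 0.282)/0.0592 = 0.608, so Q = 4.06.
With Q = [Fe²⁺]/[Sn²⁺] and the known concentrations, [Fe²⁺] in the numerator gives [Fe²⁺] = 4.5 × 10^-4 M.

4.5 × 10^-4 M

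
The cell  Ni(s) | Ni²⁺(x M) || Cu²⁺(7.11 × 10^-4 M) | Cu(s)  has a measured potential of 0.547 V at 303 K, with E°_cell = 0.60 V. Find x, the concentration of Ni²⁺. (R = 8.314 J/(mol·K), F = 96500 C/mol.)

From the Nernst equation, ln Q = nF(E° − E)/RT = 2×96500×(0.60 − 0.547)/(8.314×303) = 4.061, so Q = 58.0.
With Q = [Ni²⁺]/[Cu²⁺] and the known concentrations, [Ni²⁺] in the numerator gives [Ni²⁺] = 0.041 M.

0.041 M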